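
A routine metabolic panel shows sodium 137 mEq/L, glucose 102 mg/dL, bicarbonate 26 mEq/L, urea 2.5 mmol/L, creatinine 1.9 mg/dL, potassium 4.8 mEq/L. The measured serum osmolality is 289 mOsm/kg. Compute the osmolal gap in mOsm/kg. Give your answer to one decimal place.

Calculated osmolality = 2·Na + glucose/18 + urea
= 2·137 + 102/18 + 2.5
= 274 + 5.67 + 2.50
= 282.17 mOsm/kg ≈ 282.2 mOsm/kg
Osmolar gap = measured − calculated = 289 − 282.2 = 6.8 mOsm/kg

6.8 mOsm/kg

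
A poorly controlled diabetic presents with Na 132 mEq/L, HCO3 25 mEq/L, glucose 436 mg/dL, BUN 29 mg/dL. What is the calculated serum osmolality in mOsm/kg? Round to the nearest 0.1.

Calculated osmolality = 2·Na + glucose/18 + BUN/2.8
= 2·132 + 436/18 + 29/2.8
= 264 + 24.22 + 10.36
= 298.58 mOsm/kg

298.6 mOsm/kg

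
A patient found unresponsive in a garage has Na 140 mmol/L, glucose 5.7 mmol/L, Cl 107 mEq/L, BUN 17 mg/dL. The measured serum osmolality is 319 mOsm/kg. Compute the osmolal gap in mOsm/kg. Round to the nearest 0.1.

Calculated osmolality = 2·Na + glucose + BUN/2.8
= 2·140 + 5.7 + 17/2.8
= 280 + 5.70 + 6.07
= 291.77 mOsm/kg ≈ 291.8 mOsm/kg
Osmolar gap = measured − calculated = 319 − 291.8 = 27.2 mOsm/kg

27.2 mOsm/kg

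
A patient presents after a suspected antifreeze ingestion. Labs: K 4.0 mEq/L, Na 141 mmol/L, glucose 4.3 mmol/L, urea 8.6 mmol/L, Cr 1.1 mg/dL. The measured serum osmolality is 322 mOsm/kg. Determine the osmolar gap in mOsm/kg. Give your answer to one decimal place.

Calculated osmolality = 2·Na + glucose + urea
= 2·141 + 4.3 + 8.6
= 282 + 4.30 + 8.60
= 294.9 mOsm/kg ≈ 294.9 mOsm/kg
Osmolar gap = measured − calculated = 322 − 294.9 = 27.1 mOsm/kg

27.1 mOsm/kg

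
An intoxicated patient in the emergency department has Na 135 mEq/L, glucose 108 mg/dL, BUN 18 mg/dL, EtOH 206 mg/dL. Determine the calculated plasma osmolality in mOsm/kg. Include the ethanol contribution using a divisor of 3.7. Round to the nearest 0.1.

338.1 mOsm/kg

Calculated osmolality = 2·Na + glucose/18 + BUN/2.8 + ethanol/3.7
= 2·135 + 108/18 + 18/2.8 + 206/3.7
= 270 + 6 + 6.43 + 55.68
= 338.11 mOsm/kg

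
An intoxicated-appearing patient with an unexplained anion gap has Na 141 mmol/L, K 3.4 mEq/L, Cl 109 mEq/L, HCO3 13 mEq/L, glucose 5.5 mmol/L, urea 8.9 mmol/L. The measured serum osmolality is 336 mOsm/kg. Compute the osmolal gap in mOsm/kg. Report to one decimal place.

39.6 mOsm/kg

Calculated osmolality = 2·Na + glucose + urea
= 2·141 + 5.5 + 8.9
= 282 + 5.50 + 8.90
= 296.4 mOsm/kg ≈ 296.4 mOsm/kg
Osmolar gap = measured − calculated = 336 − 296.4 = 39.6 mOsm/kg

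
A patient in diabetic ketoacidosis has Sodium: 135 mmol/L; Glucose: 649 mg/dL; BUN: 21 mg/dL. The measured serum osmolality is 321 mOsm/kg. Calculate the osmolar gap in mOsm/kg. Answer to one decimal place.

Calculated osmolality = 2·Na + glucose/18 + BUN/2.8
= 2·135 + 649/18 + 21/2.8
= 270 + 36.06 + 7.50
= 313.56 mOsm/kg ≈ 313.6 mOsm/kg
Osmolar gap = measured − calculated = 321 − 313.6 = 7.4 mOsm/kg

7.4 mOsm/kg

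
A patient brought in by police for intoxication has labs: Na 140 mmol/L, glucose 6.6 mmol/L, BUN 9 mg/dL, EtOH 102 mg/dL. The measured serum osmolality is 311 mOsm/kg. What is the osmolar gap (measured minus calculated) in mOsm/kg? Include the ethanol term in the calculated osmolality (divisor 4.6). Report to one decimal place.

-1.0 mOsm/kg

Calculated osmolality = 2·Na + glucose + BUN/2.8 + ethanol/4.6
= 2·140 + 6.6 + 9/2.8 + 102/4.6
= 280 + 6.60 + 3.21 + 22.17
= 311.98 mOsm/kg ≈ 312.0 mOsm/kg
Osmolar gap = measured − calculated = 311 − 312.0 = -1.0 mOsm/kg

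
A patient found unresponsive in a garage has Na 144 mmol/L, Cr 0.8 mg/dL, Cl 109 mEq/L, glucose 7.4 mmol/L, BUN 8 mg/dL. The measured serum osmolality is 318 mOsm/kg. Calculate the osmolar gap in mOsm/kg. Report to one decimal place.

19.7 mOsm/kg

Calculated osmolality = 2·Na + glucose + BUN/2.8
= 2·144 + 7.4 + 8/2.8
= 288 + 7.40 + 2.86
= 298.26 mOsm/kg ≈ 298.3 mOsm/kg
Osmolar gap = measured − calculated = 318 − 298.3 = 19.7 mOsm/kg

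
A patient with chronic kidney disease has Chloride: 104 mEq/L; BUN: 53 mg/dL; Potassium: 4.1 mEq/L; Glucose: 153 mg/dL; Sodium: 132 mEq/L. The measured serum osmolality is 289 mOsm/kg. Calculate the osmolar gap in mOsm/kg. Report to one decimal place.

-2.4 mOsm/kg

Calculated osmolality = 2·Na + glucose/18 + BUN/2.8
= 2·132 + 153/18 + 53/2.8
= 264 + 8.50 + 18.93
= 291.43 mOsm/kg ≈ 291.4 mOsm/kg
Osmolar gap = measured − calculated = 289 − 291.4 = -2.4 mOsm/kg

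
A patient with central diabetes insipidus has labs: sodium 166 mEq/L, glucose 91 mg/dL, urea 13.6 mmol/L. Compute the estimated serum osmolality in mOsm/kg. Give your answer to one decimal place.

350.7 mOsm/kg

Calculated osmolality = 2·Na + glucose/18 + urea
= 2·166 + 91/18 + 13.6
= 332 + 5.06 + 13.60
= 350.66 mOsm/kg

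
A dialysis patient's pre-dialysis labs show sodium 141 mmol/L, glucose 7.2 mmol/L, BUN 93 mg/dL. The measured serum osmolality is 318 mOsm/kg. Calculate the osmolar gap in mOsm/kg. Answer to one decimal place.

Calculated osmolality = 2·Na + glucose + BUN/2.8
= 2·141 + 7.2 + 93/2.8
= 282 + 7.20 + 33.21
= 322.41 mOsm/kg ≈ 322.4 mOsm/kg
Osmolar gap = measured − calculated = 318 − 322.4 = -4.4 mOsm/kg

-4.4 mOsm/kg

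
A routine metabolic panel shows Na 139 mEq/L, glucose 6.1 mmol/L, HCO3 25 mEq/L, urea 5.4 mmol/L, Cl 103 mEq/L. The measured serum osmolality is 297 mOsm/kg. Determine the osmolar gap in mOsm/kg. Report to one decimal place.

7.5 mOsm/kg

Calculated osmolality = 2·Na + glucose + urea
= 2·139 + 6.1 + 5.4
= 278 + 6.10 + 5.40
= 289.5 mOsm/kg ≈ 289.5 mOsm/kg
Osmolar gap = measured − calculated = 297 − 289.5 = 7.5 mOsm/kg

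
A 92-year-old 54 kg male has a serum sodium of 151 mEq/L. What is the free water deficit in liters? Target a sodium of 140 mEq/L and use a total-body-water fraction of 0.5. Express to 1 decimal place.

2.1 L

TBW = 0.5 · 54 = 27 L
Free water deficit = TBW · (Na/140 − 1)
= 27 · (151/140 − 1)
= 27 · 0.0786
= 2.12 L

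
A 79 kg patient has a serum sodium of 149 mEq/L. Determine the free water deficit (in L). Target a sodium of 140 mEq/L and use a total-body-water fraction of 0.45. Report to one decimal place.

2.3 L

TBW = 0.45 · 79 = 35.55 L
Free water deficit = TBW · (Na/140 − 1)
= 35.55 · (149/140 − 1)
= 35.55 · 0.0643
= 2.29 L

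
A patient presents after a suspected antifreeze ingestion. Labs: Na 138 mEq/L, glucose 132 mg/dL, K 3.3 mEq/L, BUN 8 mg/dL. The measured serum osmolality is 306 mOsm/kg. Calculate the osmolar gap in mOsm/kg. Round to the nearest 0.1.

19.8 mOsm/kg

Calculated osmolality = 2·Na + glucose/18 + BUN/2.8
= 2·138 + 132/18 + 8/2.8
= 276 + 7.33 + 2.86
= 286.19 mOsm/kg ≈ 286.2 mOsm/kg
Osmolar gap = measured − calculated = 306 − 286.2 = 19.8 mOsm/kg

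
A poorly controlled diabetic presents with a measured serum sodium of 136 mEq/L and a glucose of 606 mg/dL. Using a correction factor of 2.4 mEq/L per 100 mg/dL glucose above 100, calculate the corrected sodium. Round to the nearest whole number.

Corrected Na = measured Na + 2.4 · (glucose − 100)/100
= 136 + 2.4 · (606 − 100)/100
= 136 + 12.1
= 148.1 mEq/L

148 mEq/L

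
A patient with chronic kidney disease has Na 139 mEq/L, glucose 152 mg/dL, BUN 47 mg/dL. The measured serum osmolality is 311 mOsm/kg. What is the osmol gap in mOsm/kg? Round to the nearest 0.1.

7.8 mOsm/kg

Calculated osmolality = 2·Na + glucose/18 + BUN/2.8
= 2·139 + 152/18 + 47/2.8
= 278 + 8.44 + 16.79
= 303.23 mOsm/kg ≈ 303.2 mOsm/kg
Osmolar gap = measured − calculated = 311 − 303.2 = 7.8 mOsm/kg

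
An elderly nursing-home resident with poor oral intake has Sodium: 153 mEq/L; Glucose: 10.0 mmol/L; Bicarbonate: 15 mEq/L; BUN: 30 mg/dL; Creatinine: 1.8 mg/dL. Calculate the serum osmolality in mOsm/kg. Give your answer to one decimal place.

Calculated osmolality = 2·Na + glucose + BUN/2.8
= 2·153 + 10 + 30/2.8
= 306 + 10 + 10.71
= 326.71 mOsm/kg

326.7 mOsm/kg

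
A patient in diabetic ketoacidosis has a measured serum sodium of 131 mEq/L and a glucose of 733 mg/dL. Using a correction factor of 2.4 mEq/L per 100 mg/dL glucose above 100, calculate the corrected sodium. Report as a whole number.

146 mEq/L

Corrected Na = measured Na + 2.4 · (glucose − 100)/100
= 131 + 2.4 · (733 − 100)/100
= 131 + 15.2
= 146.2 mEq/L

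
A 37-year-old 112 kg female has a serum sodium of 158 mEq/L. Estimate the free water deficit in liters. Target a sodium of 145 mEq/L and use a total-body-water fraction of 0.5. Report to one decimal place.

TBW = 0.5 · 112 = 56 L
Free water deficit = TBW · (Na/145 − 1)
= 56 · (158/145 − 1)
= 56 · 0.0897
= 5.02 L

5.0 L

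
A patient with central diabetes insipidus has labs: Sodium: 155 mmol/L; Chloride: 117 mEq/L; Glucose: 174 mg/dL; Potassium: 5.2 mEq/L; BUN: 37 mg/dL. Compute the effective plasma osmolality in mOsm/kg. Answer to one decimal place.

319.7 mOsm/kg

Effective osmolality excludes urea (freely permeant across cell membranes):
2·Na + glucose/18
= 2·155 + 174/18
= 310 + 9.67
= 319.67 mOsm/kg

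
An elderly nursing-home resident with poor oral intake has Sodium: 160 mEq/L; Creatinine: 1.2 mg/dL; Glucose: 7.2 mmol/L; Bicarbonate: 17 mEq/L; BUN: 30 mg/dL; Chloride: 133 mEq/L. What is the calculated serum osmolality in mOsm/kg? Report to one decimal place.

Calculated osmolality = 2·Na + glucose + BUN/2.8
= 2·160 + 7.2 + 30/2.8
= 320 + 7.20 + 10.71
= 337.91 mOsm/kg

337.9 mOsm/kg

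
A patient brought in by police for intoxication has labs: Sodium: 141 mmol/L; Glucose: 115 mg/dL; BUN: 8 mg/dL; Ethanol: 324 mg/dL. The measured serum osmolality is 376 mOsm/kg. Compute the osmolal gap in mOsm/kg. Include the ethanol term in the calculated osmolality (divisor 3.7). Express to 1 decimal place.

Calculated osmolality = 2·Na + glucose/18 + BUN/2.8 + ethanol/3.7
= 2·141 + 115/18 + 8/2.8 + 324/3.7
= 282 + 6.39 + 2.86 + 87.57
= 378.82 mOsm/kg ≈ 378.8 mOsm/kg
Osmolar gap = measured − calculated = 376 − 378.8 = -2.8 mOsm/kg

-2.8 mOsm/kg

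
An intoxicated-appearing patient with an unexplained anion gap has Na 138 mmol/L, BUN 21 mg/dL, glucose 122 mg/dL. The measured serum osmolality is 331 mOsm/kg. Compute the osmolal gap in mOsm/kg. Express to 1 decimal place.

Calculated osmolality = 2·Na + glucose/18 + BUN/2.8
= 2·138 + 122/18 + 21/2.8
= 276 + 6.78 + 7.50
= 290.28 mOsm/kg ≈ 290.3 mOsm/kg
Osmolar gap = measured − calculated = 331 − 290.3 = 40.7 mOsm/kg

40.7 mOsm/kg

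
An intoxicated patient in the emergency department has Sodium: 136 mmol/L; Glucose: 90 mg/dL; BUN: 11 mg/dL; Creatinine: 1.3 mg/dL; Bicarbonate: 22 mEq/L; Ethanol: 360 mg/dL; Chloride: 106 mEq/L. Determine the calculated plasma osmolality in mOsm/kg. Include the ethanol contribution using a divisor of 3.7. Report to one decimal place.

Calculated osmolality = 2·Na + glucose/18 + BUN/2.8 + ethanol/3.7
= 2·136 + 90/18 + 11/2.8 + 360/3.7
= 272 + 5 + 3.93 + 97.30
= 378.23 mOsm/kg

378.2 mOsm/kg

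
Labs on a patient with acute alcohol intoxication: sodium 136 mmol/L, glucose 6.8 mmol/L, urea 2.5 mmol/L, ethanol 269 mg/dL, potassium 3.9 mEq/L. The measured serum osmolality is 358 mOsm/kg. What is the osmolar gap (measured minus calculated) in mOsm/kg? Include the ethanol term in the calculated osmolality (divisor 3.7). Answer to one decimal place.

Calculated osmolality = 2·Na + glucose + urea + ethanol/3.7
= 2·136 + 6.8 + 2.5 + 269/3.7
= 272 + 6.80 + 2.50 + 72.70
= 354 mOsm/kg ≈ 354.0 mOsm/kg
Osmolar gap = measured − calculated = 358 − 354.0 = 4.0 mOsm/kg

4.0 mOsm/kg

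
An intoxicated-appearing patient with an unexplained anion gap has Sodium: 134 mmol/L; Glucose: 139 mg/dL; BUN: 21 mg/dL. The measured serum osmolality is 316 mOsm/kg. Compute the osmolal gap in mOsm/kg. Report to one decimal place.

Calculated osmolality = 2·Na + glucose/18 + BUN/2.8
= 2·134 + 139/18 + 21/2.8
= 268 + 7.72 + 7.50
= 283.22 mOsm/kg ≈ 283.2 mOsm/kg
Osmolar gap = measured − calculated = 316 − 283.2 = 32.8 mOsm/kg

32.8 mOsm/kg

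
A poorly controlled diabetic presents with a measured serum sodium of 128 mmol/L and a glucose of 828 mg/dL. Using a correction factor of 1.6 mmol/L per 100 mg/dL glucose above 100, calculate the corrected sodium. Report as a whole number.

Corrected Na = measured Na + 1.6 · (glucose − 100)/100
= 128 + 1.6 · (828 − 100)/100
= 128 + 11.6
= 139.6 mmol/L

140 mmol/L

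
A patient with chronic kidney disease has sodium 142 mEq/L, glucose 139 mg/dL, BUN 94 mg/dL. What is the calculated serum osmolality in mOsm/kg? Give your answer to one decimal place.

Calculated osmolality = 2·Na + glucose/18 + BUN/2.8
= 2·142 + 139/18 + 94/2.8
= 284 + 7.72 + 33.57
= 325.29 mOsm/kg

325.3 mOsm/kg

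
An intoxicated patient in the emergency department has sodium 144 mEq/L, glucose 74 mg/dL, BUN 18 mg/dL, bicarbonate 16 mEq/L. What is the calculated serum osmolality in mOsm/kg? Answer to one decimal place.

298.5 mOsm/kg

Calculated osmolality = 2·Na + glucose/18 + BUN/2.8
= 2·144 + 74/18 + 18/2.8
= 288 + 4.11 + 6.43
= 298.54 mOsm/kg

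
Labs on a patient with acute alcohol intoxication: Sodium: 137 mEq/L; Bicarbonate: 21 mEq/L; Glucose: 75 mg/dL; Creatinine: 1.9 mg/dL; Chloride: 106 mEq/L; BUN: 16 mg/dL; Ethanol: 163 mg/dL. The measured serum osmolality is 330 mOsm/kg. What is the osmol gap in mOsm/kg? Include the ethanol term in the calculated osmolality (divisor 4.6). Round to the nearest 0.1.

Calculated osmolality = 2·Na + glucose/18 + BUN/2.8 + ethanol/4.6
= 2·137 + 75/18 + 16/2.8 + 163/4.6
= 274 + 4.17 + 5.71 + 35.43
= 319.31 mOsm/kg ≈ 319.3 mOsm/kg
Osmolar gap = measured − calculated = 330 − 319.3 = 10.7 mOsm/kg

10.7 mOsm/kg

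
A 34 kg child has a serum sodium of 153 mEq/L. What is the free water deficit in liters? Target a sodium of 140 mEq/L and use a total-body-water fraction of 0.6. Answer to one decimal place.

TBW = 0.6 · 34 = 20.4 L
Free water deficit = TBW · (Na/140 − 1)
= 20.4 · (153/140 − 1)
= 20.4 · 0.0929
= 1.9 L

1.9 L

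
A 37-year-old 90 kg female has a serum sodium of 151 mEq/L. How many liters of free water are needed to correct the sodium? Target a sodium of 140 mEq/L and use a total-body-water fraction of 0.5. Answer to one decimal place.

3.5 L

TBW = 0.5 · 90 = 45 L
Free water deficit = TBW · (Na/140 − 1)
= 45 · (151/140 − 1)
= 45 · 0.0786
= 3.54 L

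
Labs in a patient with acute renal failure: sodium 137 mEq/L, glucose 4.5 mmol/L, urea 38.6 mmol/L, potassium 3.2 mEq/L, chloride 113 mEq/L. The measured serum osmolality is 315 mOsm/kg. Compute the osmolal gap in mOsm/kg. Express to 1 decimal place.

-2.1 mOsm/kg

Calculated osmolality = 2·Na + glucose + urea
= 2·137 + 4.5 + 38.6
= 274 + 4.50 + 38.60
= 317.1 mOsm/kg ≈ 317.1 mOsm/kg
Osmolar gap = measured − calculated = 315 − 317.1 = -2.1 mOsm/kg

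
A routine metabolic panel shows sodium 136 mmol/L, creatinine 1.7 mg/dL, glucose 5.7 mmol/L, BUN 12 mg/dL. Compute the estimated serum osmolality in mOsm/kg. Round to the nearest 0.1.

282.0 mOsm/kg

Calculated osmolality = 2·Na + glucose + BUN/2.8
= 2·136 + 5.7 + 12/2.8
= 272 + 5.70 + 4.29
= 281.99 mOsm/kg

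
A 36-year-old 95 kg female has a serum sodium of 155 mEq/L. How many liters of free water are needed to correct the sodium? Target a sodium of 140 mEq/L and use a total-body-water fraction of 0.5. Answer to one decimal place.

TBW = 0.5 · 95 = 47.5 L
Free water deficit = TBW · (Na/140 − 1)
= 47.5 · (155/140 − 1)
= 47.5 · 0.1071
= 5.09 L

5.1 L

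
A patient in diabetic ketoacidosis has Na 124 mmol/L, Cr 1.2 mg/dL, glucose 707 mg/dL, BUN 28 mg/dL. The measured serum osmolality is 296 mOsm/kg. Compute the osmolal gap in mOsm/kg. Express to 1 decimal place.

-1.3 mOsm/kg

Calculated osmolality = 2·Na + glucose/18 + BUN/2.8
= 2·124 + 707/18 + 28/2.8
= 248 + 39.28 + 10
= 297.28 mOsm/kg ≈ 297.3 mOsm/kg
Osmolar gap = measured − calculated = 296 − 297.3 = -1.3 mOsm/kg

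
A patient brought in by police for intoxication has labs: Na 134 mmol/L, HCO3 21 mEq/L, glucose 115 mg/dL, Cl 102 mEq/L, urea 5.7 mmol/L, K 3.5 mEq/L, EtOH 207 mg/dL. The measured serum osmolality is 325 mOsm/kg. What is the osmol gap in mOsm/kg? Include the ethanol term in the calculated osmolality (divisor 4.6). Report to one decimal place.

Calculated osmolality = 2·Na + glucose/18 + urea + ethanol/4.6
= 2·134 + 115/18 + 5.7 + 207/4.6
= 268 + 6.39 + 5.70 + 45
= 325.09 mOsm/kg ≈ 325.1 mOsm/kg
Osmolar gap = measured − calculated = 325 − 325.1 = -0.1 mOsm/kg

-0.1 mOsm/kg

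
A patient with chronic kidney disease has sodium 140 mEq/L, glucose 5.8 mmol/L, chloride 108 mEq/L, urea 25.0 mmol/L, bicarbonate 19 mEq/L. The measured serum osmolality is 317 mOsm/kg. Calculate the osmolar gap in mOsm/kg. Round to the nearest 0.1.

Calculated osmolality = 2·Na + glucose + urea
= 2·140 + 5.8 + 25
= 280 + 5.80 + 25
= 310.8 mOsm/kg ≈ 310.8 mOsm/kg
Osmolar gap = measured − calculated = 317 − 310.8 = 6.2 mOsm/kg

6.2 mOsm/kg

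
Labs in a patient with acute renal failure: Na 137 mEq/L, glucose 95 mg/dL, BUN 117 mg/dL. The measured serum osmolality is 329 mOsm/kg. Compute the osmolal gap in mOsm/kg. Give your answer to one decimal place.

Calculated osmolality = 2·Na + glucose/18 + BUN/2.8
= 2·137 + 95/18 + 117/2.8
= 274 + 5.28 + 41.79
= 321.07 mOsm/kg ≈ 321.1 mOsm/kg
Osmolar gap = measured − calculated = 329 − 321.1 = 7.9 mOsm/kg

7.9 mOsm/kg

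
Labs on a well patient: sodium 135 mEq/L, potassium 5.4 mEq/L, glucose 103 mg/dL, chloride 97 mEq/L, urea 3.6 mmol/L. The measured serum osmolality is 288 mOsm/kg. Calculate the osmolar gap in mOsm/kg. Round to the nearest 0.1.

Calculated osmolality = 2·Na + glucose/18 + urea
= 2·135 + 103/18 + 3.6
= 270 + 5.72 + 3.60
= 279.32 mOsm/kg ≈ 279.3 mOsm/kg
Osmolar gap = measured − calculated = 288 − 279.3 = 8.7 mOsm/kg

8.7 mOsm/kg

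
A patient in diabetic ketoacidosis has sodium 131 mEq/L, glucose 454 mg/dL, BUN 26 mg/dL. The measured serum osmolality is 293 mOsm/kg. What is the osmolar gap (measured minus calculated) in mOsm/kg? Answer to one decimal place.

-3.5 mOsm/kg

Calculated osmolality = 2·Na + glucose/18 + BUN/2.8
= 2·131 + 454/18 + 26/2.8
= 262 + 25.22 + 9.29
= 296.51 mOsm/kg ≈ 296.5 mOsm/kg
Osmolar gap = measured − calculated = 293 − 296.5 = -3.5 mOsm/kg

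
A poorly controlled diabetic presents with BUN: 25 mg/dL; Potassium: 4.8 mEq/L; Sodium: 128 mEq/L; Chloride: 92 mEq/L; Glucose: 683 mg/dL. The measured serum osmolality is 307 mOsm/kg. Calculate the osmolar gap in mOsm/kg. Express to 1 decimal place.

Calculated osmolality = 2·Na + glucose/18 + BUN/2.8
= 2·128 + 683/18 + 25/2.8
= 256 + 37.94 + 8.93
= 302.87 mOsm/kg ≈ 302.9 mOsm/kg
Osmolar gap = measured − calculated = 307 − 302.9 = 4.1 mOsm/kg

4.1 mOsm/kg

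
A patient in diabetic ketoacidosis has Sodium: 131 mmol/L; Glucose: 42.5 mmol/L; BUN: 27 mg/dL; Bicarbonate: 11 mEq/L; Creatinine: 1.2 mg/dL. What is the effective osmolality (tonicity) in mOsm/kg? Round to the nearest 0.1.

Effective osmolality excludes urea (freely permeant across cell membranes):
2·Na + glucose
= 2·131 + 42.5
= 262 + 42.5
= 304.5 mOsm/kg

304.5 mOsm/kg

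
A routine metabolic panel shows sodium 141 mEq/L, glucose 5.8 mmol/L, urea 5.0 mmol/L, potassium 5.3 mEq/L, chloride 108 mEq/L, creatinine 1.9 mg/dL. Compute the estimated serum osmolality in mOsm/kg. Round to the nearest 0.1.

Calculated osmolality = 2·Na + glucose + urea
= 2·141 + 5.8 + 5
= 282 + 5.80 + 5
= 292.8 mOsm/kg

292.8 mOsm/kg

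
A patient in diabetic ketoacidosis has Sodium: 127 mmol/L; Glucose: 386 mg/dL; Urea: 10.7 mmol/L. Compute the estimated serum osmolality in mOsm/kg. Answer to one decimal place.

Calculated osmolality = 2·Na + glucose/18 + urea
= 2·127 + 386/18 + 10.7
= 254 + 21.44 + 10.70
= 286.14 mOsm/kg

286.1 mOsm/kg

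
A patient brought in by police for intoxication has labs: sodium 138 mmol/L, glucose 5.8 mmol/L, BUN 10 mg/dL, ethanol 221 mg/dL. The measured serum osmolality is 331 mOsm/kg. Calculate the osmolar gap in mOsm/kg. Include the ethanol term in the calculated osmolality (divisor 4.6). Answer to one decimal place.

-2.4 mOsm/kg

Calculated osmolality = 2·Na + glucose + BUN/2.8 + ethanol/4.6
= 2·138 + 5.8 + 10/2.8 + 221/4.6
= 276 + 5.80 + 3.57 + 48.04
= 333.41 mOsm/kg ≈ 333.4 mOsm/kg
Osmolar gap = measured − calculated = 331 − 333.4 = -2.4 mOsm/kg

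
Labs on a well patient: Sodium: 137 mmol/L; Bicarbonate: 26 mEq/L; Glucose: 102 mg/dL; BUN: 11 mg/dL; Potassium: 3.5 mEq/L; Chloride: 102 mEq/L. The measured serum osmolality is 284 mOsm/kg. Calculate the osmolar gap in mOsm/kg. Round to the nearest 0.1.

0.4 mOsm/kg

Calculated osmolality = 2·Na + glucose/18 + BUN/2.8
= 2·137 + 102/18 + 11/2.8
= 274 + 5.67 + 3.93
= 283.6 mOsm/kg ≈ 283.6 mOsm/kg
Osmolar gap = measured − calculated = 284 − 283.6 = 0.4 mOsm/kg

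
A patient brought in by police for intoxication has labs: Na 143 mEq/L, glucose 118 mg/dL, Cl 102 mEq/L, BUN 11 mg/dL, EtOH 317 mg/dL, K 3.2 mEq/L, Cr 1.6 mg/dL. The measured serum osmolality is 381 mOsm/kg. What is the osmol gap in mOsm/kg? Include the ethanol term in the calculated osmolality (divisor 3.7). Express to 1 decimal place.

Calculated osmolality = 2·Na + glucose/18 + BUN/2.8 + ethanol/3.7
= 2·143 + 118/18 + 11/2.8 + 317/3.7
= 286 + 6.56 + 3.93 + 85.68
= 382.17 mOsm/kg ≈ 382.2 mOsm/kg
Osmolar gap = measured − calculated = 381 − 382.2 = -1.2 mOsm/kg

-1.2 mOsm/kg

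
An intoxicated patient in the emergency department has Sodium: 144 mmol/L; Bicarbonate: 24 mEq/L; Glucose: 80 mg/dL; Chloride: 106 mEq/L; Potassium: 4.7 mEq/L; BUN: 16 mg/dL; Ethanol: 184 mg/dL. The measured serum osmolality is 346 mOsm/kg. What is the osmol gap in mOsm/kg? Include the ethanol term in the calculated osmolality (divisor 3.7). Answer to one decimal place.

-1.9 mOsm/kg

Calculated osmolality = 2·Na + glucose/18 + BUN/2.8 + ethanol/3.7
= 2·144 + 80/18 + 16/2.8 + 184/3.7
= 288 + 4.44 + 5.71 + 49.73
= 347.88 mOsm/kg ≈ 347.9 mOsm/kg
Osmolar gap = measured − calculated = 346 − 347.9 = -1.9 mOsm/kg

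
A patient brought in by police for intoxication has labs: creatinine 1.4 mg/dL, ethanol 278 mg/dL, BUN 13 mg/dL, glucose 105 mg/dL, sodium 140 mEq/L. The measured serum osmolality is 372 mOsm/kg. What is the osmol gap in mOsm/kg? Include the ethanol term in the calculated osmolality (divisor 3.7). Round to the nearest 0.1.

6.4 mOsm/kg

Calculated osmolality = 2·Na + glucose/18 + BUN/2.8 + ethanol/3.7
= 2·140 + 105/18 + 13/2.8 + 278/3.7
= 280 + 5.83 + 4.64 + 75.14
= 365.61 mOsm/kg ≈ 365.6 mOsm/kg
Osmolar gap = measured − calculated = 372 − 365.6 = 6.4 mOsm/kg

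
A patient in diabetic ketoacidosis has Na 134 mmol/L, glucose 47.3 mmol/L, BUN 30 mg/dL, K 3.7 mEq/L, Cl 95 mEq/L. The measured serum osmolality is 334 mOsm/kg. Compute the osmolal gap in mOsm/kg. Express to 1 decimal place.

Calculated osmolality = 2·Na + glucose + BUN/2.8
= 2·134 + 47.3 + 30/2.8
= 268 + 47.30 + 10.71
= 326.01 mOsm/kg ≈ 326.0 mOsm/kg
Osmolar gap = measured − calculated = 334 − 326.0 = 8.0 mOsm/kg

8.0 mOsm/kg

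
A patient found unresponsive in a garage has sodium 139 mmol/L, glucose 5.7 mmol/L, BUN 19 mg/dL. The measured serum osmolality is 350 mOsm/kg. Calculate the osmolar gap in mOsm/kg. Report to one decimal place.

59.5 mOsm/kg

Calculated osmolality = 2·Na + glucose + BUN/2.8
= 2·139 + 5.7 + 19/2.8
= 278 + 5.70 + 6.79
= 290.49 mOsm/kg ≈ 290.5 mOsm/kg
Osmolar gap = measured − calculated = 350 − 290.5 = 59.5 mOsm/kg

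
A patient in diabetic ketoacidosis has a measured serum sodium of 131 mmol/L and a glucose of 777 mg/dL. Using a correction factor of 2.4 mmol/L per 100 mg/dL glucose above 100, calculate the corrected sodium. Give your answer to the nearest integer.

147 mmol/L

Corrected Na = measured Na + 2.4 · (glucose − 100)/100
= 131 + 2.4 · (777 − 100)/100
= 131 + 16.2
= 147.2 mmol/L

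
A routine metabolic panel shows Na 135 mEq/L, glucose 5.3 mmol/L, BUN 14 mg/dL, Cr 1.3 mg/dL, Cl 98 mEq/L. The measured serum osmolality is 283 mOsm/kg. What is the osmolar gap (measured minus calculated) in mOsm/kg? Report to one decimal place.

Calculated osmolality = 2·Na + glucose + BUN/2.8
= 2·135 + 5.3 + 14/2.8
= 270 + 5.30 + 5
= 280.3 mOsm/kg ≈ 280.3 mOsm/kg
Osmolar gap = measured − calculated = 283 − 280.3 = 2.7 mOsm/kg

2.7 mOsm/kg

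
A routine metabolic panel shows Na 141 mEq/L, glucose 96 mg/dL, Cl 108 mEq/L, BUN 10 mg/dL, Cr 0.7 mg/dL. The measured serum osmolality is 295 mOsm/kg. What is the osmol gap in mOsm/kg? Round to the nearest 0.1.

Calculated osmolality = 2·Na + glucose/18 + BUN/2.8
= 2·141 + 96/18 + 10/2.8
= 282 + 5.33 + 3.57
= 290.9 mOsm/kg ≈ 290.9 mOsm/kg
Osmolar gap = measured − calculated = 295 − 290.9 = 4.1 mOsm/kg

4.1 mOsm/kg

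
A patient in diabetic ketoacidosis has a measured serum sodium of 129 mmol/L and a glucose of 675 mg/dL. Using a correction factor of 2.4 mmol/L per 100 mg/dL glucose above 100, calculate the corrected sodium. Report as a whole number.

143 mmol/L

Corrected Na = measured Na + 2.4 · (glucose − 100)/100
= 129 + 2.4 · (675 − 100)/100
= 129 + 13.8
= 142.8 mmol/L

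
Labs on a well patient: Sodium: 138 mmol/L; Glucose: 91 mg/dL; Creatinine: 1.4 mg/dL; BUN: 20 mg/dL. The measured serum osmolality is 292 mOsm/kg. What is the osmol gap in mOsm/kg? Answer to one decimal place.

Calculated osmolality = 2·Na + glucose/18 + BUN/2.8
= 2·138 + 91/18 + 20/2.8
= 276 + 5.06 + 7.14
= 288.2 mOsm/kg ≈ 288.2 mOsm/kg
Osmolar gap = measured − calculated = 292 − 288.2 = 3.8 mOsm/kg

3.8 mOsm/kg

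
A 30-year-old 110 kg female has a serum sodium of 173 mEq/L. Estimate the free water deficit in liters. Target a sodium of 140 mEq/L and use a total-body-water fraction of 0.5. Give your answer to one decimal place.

TBW = 0.5 · 110 = 55 L
Free water deficit = TBW · (Na/140 − 1)
= 55 · (173/140 − 1)
= 55 · 0.2357
= 12.96 L

13.0 L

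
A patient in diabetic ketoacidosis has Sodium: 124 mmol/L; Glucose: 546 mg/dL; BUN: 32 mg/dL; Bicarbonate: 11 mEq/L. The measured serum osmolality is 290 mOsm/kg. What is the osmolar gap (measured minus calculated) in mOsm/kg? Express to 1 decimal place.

0.2 mOsm/kg

Calculated osmolality = 2·Na + glucose/18 + BUN/2.8
= 2·124 + 546/18 + 32/2.8
= 248 + 30.33 + 11.43
= 289.76 mOsm/kg ≈ 289.8 mOsm/kg
Osmolar gap = measured − calculated = 290 − 289.8 = 0.2 mOsm/kg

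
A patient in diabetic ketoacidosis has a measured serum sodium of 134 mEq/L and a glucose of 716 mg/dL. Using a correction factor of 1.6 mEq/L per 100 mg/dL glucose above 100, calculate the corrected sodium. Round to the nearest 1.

144 mEq/L

Corrected Na = measured Na + 1.6 · (glucose − 100)/100
= 134 + 1.6 · (716 − 100)/100
= 134 + 9.9
= 143.9 mEq/L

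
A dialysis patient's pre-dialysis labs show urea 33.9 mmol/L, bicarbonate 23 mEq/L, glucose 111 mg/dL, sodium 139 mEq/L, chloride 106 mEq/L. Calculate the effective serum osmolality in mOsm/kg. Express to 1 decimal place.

Effective osmolality excludes urea (freely permeant across cell membranes):
2·Na + glucose/18
= 2·139 + 111/18
= 278 + 6.17
= 284.17 mOsm/kg

284.2 mOsm/kg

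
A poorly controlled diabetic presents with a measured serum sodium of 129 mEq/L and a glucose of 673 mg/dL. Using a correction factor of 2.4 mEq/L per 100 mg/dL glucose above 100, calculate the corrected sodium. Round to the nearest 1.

143 mEq/L

Corrected Na = measured Na + 2.4 · (glucose − 100)/100
= 129 + 2.4 · (673 − 100)/100
= 129 + 13.8
= 142.8 mEq/L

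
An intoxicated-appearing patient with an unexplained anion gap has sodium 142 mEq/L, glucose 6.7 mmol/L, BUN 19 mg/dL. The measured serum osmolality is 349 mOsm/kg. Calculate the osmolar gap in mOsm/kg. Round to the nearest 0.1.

Calculated osmolality = 2·Na + glucose + BUN/2.8
= 2·142 + 6.7 + 19/2.8
= 284 + 6.70 + 6.79
= 297.49 mOsm/kg ≈ 297.5 mOsm/kg
Osmolar gap = measured − calculated = 349 − 297.5 = 51.5 mOsm/kg

51.5 mOsm/kg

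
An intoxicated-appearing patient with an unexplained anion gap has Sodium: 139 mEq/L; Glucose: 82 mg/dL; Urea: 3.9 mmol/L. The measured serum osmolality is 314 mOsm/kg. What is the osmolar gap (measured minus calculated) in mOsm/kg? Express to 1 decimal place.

Calculated osmolality = 2·Na + glucose/18 + urea
= 2·139 + 82/18 + 3.9
= 278 + 4.56 + 3.90
= 286.46 mOsm/kg ≈ 286.5 mOsm/kg
Osmolar gap = measured − calculated = 314 − 286.5 = 27.5 mOsm/kg

27.5 mOsm/kg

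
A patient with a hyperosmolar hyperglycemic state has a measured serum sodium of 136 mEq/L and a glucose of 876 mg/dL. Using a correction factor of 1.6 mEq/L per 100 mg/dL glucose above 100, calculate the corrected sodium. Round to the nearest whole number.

Corrected Na = measured Na + 1.6 · (glucose − 100)/100
= 136 + 1.6 · (876 − 100)/100
= 136 + 12.4
= 148.4 mEq/L

148 mEq/L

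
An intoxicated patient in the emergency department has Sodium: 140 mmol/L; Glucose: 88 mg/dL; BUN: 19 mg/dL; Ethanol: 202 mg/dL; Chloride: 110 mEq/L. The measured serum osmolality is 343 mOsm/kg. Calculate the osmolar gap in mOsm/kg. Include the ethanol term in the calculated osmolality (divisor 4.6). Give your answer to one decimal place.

7.4 mOsm/kg

Calculated osmolality = 2·Na + glucose/18 + BUN/2.8 + ethanol/4.6
= 2·140 + 88/18 + 19/2.8 + 202/4.6
= 280 + 4.89 + 6.79 + 43.91
= 335.59 mOsm/kg ≈ 335.6 mOsm/kg
Osmolar gap = measured − calculated = 343 − 335.6 = 7.4 mOsm/kg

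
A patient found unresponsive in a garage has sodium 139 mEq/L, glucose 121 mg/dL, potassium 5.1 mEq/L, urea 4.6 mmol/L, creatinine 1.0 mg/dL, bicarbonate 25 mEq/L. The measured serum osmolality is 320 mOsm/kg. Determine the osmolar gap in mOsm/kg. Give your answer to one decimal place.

Calculated osmolality = 2·Na + glucose/18 + urea
= 2·139 + 121/18 + 4.6
= 278 + 6.72 + 4.60
= 289.32 mOsm/kg ≈ 289.3 mOsm/kg
Osmolar gap = measured − calculated = 320 − 289.3 = 30.7 mOsm/kg

30.7 mOsm/kg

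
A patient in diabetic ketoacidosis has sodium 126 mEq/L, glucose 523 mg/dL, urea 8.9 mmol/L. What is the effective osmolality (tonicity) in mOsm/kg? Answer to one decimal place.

281.1 mOsm/kg

Effective osmolality excludes urea (freely permeant across cell membranes):
2·Na + glucose/18
= 2·126 + 523/18
= 252 + 29.06
= 281.06 mOsm/kg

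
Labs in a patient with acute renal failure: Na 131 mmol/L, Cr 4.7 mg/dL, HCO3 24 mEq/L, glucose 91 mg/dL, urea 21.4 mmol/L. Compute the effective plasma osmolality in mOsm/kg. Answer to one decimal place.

Effective osmolality excludes urea (freely permeant across cell membranes):
2·Na + glucose/18
= 2·131 + 91/18
= 262 + 5.06
= 267.06 mOsm/kg

267.1 mOsm/kg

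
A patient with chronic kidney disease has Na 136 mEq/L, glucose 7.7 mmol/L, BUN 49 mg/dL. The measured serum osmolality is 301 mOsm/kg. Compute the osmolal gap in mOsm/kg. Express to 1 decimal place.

Calculated osmolality = 2·Na + glucose + BUN/2.8
= 2·136 + 7.7 + 49/2.8
= 272 + 7.70 + 17.50
= 297.2 mOsm/kg ≈ 297.2 mOsm/kg
Osmolar gap = measured − calculated = 301 − 297.2 = 3.8 mOsm/kg

3.8 mOsm/kg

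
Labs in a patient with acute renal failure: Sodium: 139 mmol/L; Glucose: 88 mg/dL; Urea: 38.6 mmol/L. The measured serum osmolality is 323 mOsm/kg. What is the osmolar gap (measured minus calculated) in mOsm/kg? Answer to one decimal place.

1.5 mOsm/kg

Calculated osmolality = 2·Na + glucose/18 + urea
= 2·139 + 88/18 + 38.6
= 278 + 4.89 + 38.60
= 321.49 mOsm/kg ≈ 321.5 mOsm/kg
Osmolar gap = measured − calculated = 323 − 321.5 = 1.5 mOsm/kg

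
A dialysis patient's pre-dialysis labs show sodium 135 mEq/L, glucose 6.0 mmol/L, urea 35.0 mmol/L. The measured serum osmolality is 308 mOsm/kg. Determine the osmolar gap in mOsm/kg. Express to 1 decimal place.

-3.0 mOsm/kg

Calculated osmolality = 2·Na + glucose + urea
= 2·135 + 6 + 35
= 270 + 6 + 35
= 311 mOsm/kg ≈ 311.0 mOsm/kg
Osmolar gap = measured − calculated = 308 − 311.0 = -3.0 mOsm/kg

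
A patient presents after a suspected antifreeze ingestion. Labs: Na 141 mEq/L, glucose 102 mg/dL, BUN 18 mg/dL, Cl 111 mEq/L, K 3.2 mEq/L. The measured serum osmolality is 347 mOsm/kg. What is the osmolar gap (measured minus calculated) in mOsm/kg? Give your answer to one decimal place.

Calculated osmolality = 2·Na + glucose/18 + BUN/2.8
= 2·141 + 102/18 + 18/2.8
= 282 + 5.67 + 6.43
= 294.1 mOsm/kg ≈ 294.1 mOsm/kg
Osmolar gap = measured − calculated = 347 − 294.1 = 52.9 mOsm/kg

52.9 mOsm/kg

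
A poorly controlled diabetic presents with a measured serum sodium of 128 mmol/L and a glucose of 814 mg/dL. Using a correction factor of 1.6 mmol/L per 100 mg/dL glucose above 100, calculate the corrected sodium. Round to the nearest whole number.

139 mmol/L

Corrected Na = measured Na + 1.6 · (glucose − 100)/100
= 128 + 1.6 · (814 − 100)/100
= 128 + 11.4
= 139.4 mmol/L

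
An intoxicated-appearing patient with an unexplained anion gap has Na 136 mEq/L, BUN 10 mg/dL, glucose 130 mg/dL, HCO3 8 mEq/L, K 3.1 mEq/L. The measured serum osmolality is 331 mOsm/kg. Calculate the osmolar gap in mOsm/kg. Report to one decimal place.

Calculated osmolality = 2·Na + glucose/18 + BUN/2.8
= 2·136 + 130/18 + 10/2.8
= 272 + 7.22 + 3.57
= 282.79 mOsm/kg ≈ 282.8 mOsm/kg
Osmolar gap = measured − calculated = 331 − 282.8 = 48.2 mOsm/kg

48.2 mOsm/kg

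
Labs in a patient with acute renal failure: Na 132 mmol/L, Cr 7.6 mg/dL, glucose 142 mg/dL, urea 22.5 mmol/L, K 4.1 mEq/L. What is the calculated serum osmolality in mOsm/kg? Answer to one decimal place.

294.4 mOsm/kg

Calculated osmolality = 2·Na + glucose/18 + urea
= 2·132 + 142/18 + 22.5
= 264 + 7.89 + 22.50
= 294.39 mOsm/kg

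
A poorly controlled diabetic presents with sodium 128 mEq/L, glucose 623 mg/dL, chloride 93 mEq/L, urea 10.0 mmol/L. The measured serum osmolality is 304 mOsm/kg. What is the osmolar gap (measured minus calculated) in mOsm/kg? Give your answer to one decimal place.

Calculated osmolality = 2·Na + glucose/18 + urea
= 2·128 + 623/18 + 10
= 256 + 34.61 + 10
= 300.61 mOsm/kg ≈ 300.6 mOsm/kg
Osmolar gap = measured − calculated = 304 − 300.6 = 3.4 mOsm/kg

3.4 mOsm/kg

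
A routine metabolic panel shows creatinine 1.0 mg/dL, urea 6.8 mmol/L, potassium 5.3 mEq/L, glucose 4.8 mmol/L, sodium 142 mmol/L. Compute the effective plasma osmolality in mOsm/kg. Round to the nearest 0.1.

Effective osmolality excludes urea (freely permeant across cell membranes):
2·Na + glucose
= 2·142 + 4.8
= 284 + 4.8
= 288.8 mOsm/kg

288.8 mOsm/kg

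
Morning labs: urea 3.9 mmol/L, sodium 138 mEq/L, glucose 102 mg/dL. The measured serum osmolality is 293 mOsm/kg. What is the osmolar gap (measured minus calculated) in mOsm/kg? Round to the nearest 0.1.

7.4 mOsm/kg

Calculated osmolality = 2·Na + glucose/18 + urea
= 2·138 + 102/18 + 3.9
= 276 + 5.67 + 3.90
= 285.57 mOsm/kg ≈ 285.6 mOsm/kg
Osmolar gap = measured − calculated = 293 − 285.6 = 7.4 mOsm/kg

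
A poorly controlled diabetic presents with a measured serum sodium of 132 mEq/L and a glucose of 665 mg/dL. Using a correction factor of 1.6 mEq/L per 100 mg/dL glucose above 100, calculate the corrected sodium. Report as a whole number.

141 mEq/L

Corrected Na = measured Na + 1.6 · (glucose − 100)/100
= 132 + 1.6 · (665 − 100)/100
= 132 + 9
= 141 mEq/L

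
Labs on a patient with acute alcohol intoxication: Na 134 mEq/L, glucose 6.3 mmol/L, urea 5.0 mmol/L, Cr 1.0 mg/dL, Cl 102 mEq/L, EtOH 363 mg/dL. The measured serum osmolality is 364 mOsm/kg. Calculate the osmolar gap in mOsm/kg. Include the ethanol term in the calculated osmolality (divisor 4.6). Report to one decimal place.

5.8 mOsm/kg

Calculated osmolality = 2·Na + glucose + urea + ethanol/4.6
= 2·134 + 6.3 + 5 + 363/4.6
= 268 + 6.30 + 5 + 78.91
= 358.21 mOsm/kg ≈ 358.2 mOsm/kg
Osmolar gap = measured − calculated = 364 − 358.2 = 5.8 mOsm/kg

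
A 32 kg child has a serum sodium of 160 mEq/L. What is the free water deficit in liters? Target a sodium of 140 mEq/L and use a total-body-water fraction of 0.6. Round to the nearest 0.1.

2.7 L

TBW = 0.6 · 32 = 19.2 L
Free water deficit = TBW · (Na/140 − 1)
= 19.2 · (160/140 − 1)
= 19.2 · 0.1429
= 2.74 L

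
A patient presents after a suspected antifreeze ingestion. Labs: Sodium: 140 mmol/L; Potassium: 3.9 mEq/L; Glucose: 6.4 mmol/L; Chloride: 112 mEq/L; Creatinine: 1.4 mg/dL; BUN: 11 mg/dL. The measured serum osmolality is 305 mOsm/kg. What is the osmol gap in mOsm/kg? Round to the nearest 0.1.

Calculated osmolality = 2·Na + glucose + BUN/2.8
= 2·140 + 6.4 + 11/2.8
= 280 + 6.40 + 3.93
= 290.33 mOsm/kg ≈ 290.3 mOsm/kg
Osmolar gap = measured − calculated = 305 − 290.3 = 14.7 mOsm/kg

14.7 mOsm/kg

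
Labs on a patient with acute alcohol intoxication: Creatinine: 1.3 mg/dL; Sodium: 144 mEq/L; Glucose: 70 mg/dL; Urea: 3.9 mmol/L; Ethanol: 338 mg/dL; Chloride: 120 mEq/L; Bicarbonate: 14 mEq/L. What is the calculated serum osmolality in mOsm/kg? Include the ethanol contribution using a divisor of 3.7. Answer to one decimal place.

387.1 mOsm/kg

Calculated osmolality = 2·Na + glucose/18 + urea + ethanol/3.7
= 2·144 + 70/18 + 3.9 + 338/3.7
= 288 + 3.89 + 3.90 + 91.35
= 387.14 mOsm/kg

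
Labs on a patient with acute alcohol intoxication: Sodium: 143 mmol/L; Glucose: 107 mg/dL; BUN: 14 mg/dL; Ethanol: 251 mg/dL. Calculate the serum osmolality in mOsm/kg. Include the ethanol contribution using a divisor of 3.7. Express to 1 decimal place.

Calculated osmolality = 2·Na + glucose/18 + BUN/2.8 + ethanol/3.7
= 2·143 + 107/18 + 14/2.8 + 251/3.7
= 286 + 5.94 + 5 + 67.84
= 364.78 mOsm/kg

364.8 mOsm/kg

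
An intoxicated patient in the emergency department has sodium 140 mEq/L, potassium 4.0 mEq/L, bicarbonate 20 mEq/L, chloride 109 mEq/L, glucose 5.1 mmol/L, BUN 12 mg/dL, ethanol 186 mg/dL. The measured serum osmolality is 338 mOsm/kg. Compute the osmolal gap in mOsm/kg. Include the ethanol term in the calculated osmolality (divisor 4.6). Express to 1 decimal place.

8.2 mOsm/kg

Calculated osmolality = 2·Na + glucose + BUN/2.8 + ethanol/4.6
= 2·140 + 5.1 + 12/2.8 + 186/4.6
= 280 + 5.10 + 4.29 + 40.43
= 329.82 mOsm/kg ≈ 329.8 mOsm/kg
Osmolar gap = measured − calculated = 338 − 329.8 = 8.2 mOsm/kg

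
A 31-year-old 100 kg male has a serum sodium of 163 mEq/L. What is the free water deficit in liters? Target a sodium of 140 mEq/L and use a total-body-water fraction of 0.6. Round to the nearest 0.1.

TBW = 0.6 · 100 = 60 L
Free water deficit = TBW · (Na/140 − 1)
= 60 · (163/140 − 1)
= 60 · 0.1643
= 9.86 L

9.9 L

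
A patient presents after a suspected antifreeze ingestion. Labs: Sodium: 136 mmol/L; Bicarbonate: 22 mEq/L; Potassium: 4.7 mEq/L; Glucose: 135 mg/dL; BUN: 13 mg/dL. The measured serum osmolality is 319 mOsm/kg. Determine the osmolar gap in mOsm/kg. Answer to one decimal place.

Calculated osmolality = 2·Na + glucose/18 + BUN/2.8
= 2·136 + 135/18 + 13/2.8
= 272 + 7.50 + 4.64
= 284.14 mOsm/kg ≈ 284.1 mOsm/kg
Osmolar gap = measured − calculated = 319 − 284.1 = 34.9 mOsm/kg

34.9 mOsm/kg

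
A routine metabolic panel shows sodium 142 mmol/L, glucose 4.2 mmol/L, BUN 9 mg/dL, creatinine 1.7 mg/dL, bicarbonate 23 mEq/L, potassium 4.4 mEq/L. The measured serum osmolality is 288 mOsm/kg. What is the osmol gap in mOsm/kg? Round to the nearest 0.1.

-3.4 mOsm/kg

Calculated osmolality = 2·Na + glucose + BUN/2.8
= 2·142 + 4.2 + 9/2.8
= 284 + 4.20 + 3.21
= 291.41 mOsm/kg ≈ 291.4 mOsm/kg
Osmolar gap = measured − calculated = 288 − 291.4 = -3.4 mOsm/kg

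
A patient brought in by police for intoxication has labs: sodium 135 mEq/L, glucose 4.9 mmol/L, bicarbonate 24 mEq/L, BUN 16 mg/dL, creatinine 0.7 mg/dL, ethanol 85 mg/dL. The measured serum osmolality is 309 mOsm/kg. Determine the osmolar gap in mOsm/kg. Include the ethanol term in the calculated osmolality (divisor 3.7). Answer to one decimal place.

5.4 mOsm/kg

Calculated osmolality = 2·Na + glucose + BUN/2.8 + ethanol/3.7
= 2·135 + 4.9 + 16/2.8 + 85/3.7
= 270 + 4.90 + 5.71 + 22.97
= 303.58 mOsm/kg ≈ 303.6 mOsm/kg
Osmolar gap = measured − calculated = 309 − 303.6 = 5.4 mOsm/kg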